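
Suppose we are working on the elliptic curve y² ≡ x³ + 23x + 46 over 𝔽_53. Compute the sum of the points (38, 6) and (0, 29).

(19, 9)

(38, 6) + (0, 29). λ = (29 - 6)/(0 - 38) ≡ 23/15 mod 53. 15⁻¹ ≡ 46 (mod 53) since 15·46 = 690 ≡ 1, so λ ≡ 51.
  x = λ² - 38 - 0 = 2601 - 38 ≡ 19; y = λ·(38 - 19) - 6 ≡ 9. → (19, 9)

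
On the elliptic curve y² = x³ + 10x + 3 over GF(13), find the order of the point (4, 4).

8

2P: tangent at (4, 4): λ = (3·4² + 10)/(2·4) ≡ 6/8. 8⁻¹ ≡ 5 (mod 13) since 8·5 = 40 ≡ 1, so λ ≡ 6·5 ≡ 4.
  x = λ² - 4 - 4 = 16 - 8 ≡ 8; y = λ·(4 - 8) - 4 ≡ 6. → (8, 6)
3P: (8, 6) + (4, 4). λ = (4 - 6)/(4 - 8) ≡ 11/9 mod 13. 9⁻¹ ≡ 3 (mod 13), so λ ≡ 7.
  x = λ² - 8 - 4 = 49 - 12 ≡ 11; y = λ·(8 - 11) - 6 ≡ 12. → (11, 12)
4P: (11, 12) + (4, 4). λ = (4 - 12)/(4 - 11) ≡ 5/6 mod 13. 6⁻¹ ≡ 11 (mod 13) since 6·11 = 66 ≡ 1, so λ ≡ 3.
  x = λ² - 11 - 4 = 9 - 15 ≡ 7; y = λ·(11 - 7) - 12 ≡ 0. → (7, 0)
5P: (7, 0) + (4, 4). λ = (4 - 0)/(4 - 7) ≡ 4/10 mod 13. 10⁻¹ ≡ 4 (mod 13), so λ ≡ 3.
  x = λ² - 7 - 4 = 9 - 11 ≡ 11; y = λ·(7 - 11) - 0 ≡ 1. → (11, 1)
6P: (11, 1) + (4, 4). λ = (4 - 1)/(4 - 11) ≡ 3/6 mod 13. 6⁻¹ ≡ 11 (mod 13) since 6·11 = 66 ≡ 1, so λ ≡ 7.
  x = λ² - 11 - 4 = 49 - 15 ≡ 8; y = λ·(11 - 8) - 1 ≡ 7. → (8, 7)
7P: (8, 7) + (4, 4). λ = (4 - 7)/(4 - 8) ≡ 10/9 mod 13. 9⁻¹ ≡ 3 (mod 13), so λ ≡ 4.
  x = λ² - 8 - 4 = 16 - 12 ≡ 4; y = λ·(8 - 4) - 7 ≡ 9. → (4, 9)
8P: (4, 9) + (4, 4): same x and y₁ ≡ -y₂, so the sum is O.
8P = O, so the order is 8.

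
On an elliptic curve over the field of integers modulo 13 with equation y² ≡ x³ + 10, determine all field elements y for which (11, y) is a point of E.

none

x³ + 0x + 10 = 1341 ≡ 2 (mod 13).
2 is a non-residue mod 13; no y exists.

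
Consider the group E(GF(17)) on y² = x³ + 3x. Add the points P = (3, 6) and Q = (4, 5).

(3, 6) + (4, 5). λ = (5 - 6)/(4 - 3) ≡ 16/1 mod 17. 1⁻¹ ≡ 1 (mod 17), so λ ≡ 16.
  x = λ² - 3 - 4 = 256 - 7 ≡ 11; y = λ·(3 - 11) - 6 ≡ 2. → (11, 2)

(11, 2)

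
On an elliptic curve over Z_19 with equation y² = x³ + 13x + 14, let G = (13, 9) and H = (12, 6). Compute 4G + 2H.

First 4G:
Repeated addition: build up to 4G.
2G: tangent at (13, 9): λ = (3·13² + 13)/(2·9) ≡ 7/18. 18⁻¹ ≡ 18 (mod 19), so λ ≡ 7·18 ≡ 12.
  x = λ² - 13 - 13 = 144 - 26 ≡ 4; y = λ·(13 - 4) - 9 ≡ 4. → (4, 4)
3G: (4, 4) + (13, 9). λ = (9 - 4)/(13 - 4) ≡ 5/9 mod 19. 9⁻¹ ≡ 17 (mod 19), so λ ≡ 9.
  x = λ² - 4 - 13 = 81 - 17 ≡ 7; y = λ·(4 - 7) - 4 ≡ 7. → (7, 7)
4G: (7, 7) + (13, 9). λ = (9 - 7)/(13 - 7) ≡ 2/6 mod 19. 6⁻¹ ≡ 16 (mod 19) since 6·16 = 96 ≡ 1, so λ ≡ 13.
  x = λ² - 7 - 13 = 169 - 20 ≡ 16; y = λ·(7 - 16) - 7 ≡ 9. → (16, 9)
4G = (16, 9).
Next 2H:
Repeated addition: build up to 2H.
2H: tangent at (12, 6): λ = (3·12² + 13)/(2·6) ≡ 8/12. 12⁻¹ ≡ 8 (mod 19), so λ ≡ 8·8 ≡ 7.
  x = λ² - 12 - 12 = 49 - 24 ≡ 6; y = λ·(12 - 6) - 6 ≡ 17. → (6, 17)
2H = (6, 17).
Finally 4G + 2H:
(16, 9) + (6, 17). λ = (17 - 9)/(6 - 16) ≡ 8/9 mod 19. 9⁻¹ ≡ 17 (mod 19), so λ ≡ 3.
  x = λ² - 16 - 6 = 9 - 22 ≡ 6; y = λ·(16 - 6) - 9 ≡ 2. → (6, 2)

(6, 2)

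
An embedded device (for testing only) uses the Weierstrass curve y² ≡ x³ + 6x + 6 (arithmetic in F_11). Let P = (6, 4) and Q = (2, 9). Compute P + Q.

(8, 4)

(6, 4) + (2, 9). λ = (9 - 4)/(2 - 6) ≡ 5/7 mod 11. 7⁻¹ ≡ 8 (mod 11) since 7·8 = 56 ≡ 1, so λ ≡ 7.
  x = λ² - 6 - 2 = 49 - 8 ≡ 8; y = λ·(6 - 8) - 4 ≡ 4. → (8, 4)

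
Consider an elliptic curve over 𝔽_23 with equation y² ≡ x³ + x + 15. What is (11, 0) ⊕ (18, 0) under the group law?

(11, 0) + (18, 0). λ = (0 - 0)/(18 - 11) ≡ 0/7 mod 23. 7⁻¹ ≡ 10 (mod 23), so λ ≡ 0.
  x = λ² - 11 - 18 = 0 - 29 ≡ 17; y = λ·(11 - 17) - 0 ≡ 0. → (17, 0)

(17, 0)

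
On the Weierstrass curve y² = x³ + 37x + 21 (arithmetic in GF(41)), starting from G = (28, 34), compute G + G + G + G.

Double-and-add on 4 = (100)₂. Start with G = (28, 34) for the leading 1-bit.
double: tangent at (28, 34): λ = (3·28² + 37)/(2·34) ≡ 11/27. 27⁻¹ ≡ 38 (mod 41), so λ ≡ 11·38 ≡ 8.
  x = λ² - 28 - 28 = 64 - 56 ≡ 8; y = λ·(28 - 8) - 34 ≡ 3. → (8, 3)
double: tangent at (8, 3): λ = (3·8² + 37)/(2·3) ≡ 24/6. 6⁻¹ ≡ 7 (mod 41) since 6·7 = 42 ≡ 1, so λ ≡ 24·7 ≡ 4.
  x = λ² - 8 - 8 = 16 - 16 ≡ 0; y = λ·(8 - 0) - 3 ≡ 29. → (0, 29)

(0, 29)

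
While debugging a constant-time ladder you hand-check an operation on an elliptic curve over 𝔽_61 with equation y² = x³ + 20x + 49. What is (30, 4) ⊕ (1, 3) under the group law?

(44, 46)

(30, 4) + (1, 3). λ = (3 - 4)/(1 - 30) ≡ 60/32 mod 61. 32⁻¹ ≡ 21 (mod 61) since 32·21 = 672 ≡ 1, so λ ≡ 40.
  x = λ² - 30 - 1 = 1600 - 31 ≡ 44; y = λ·(30 - 44) - 4 ≡ 46. → (44, 46)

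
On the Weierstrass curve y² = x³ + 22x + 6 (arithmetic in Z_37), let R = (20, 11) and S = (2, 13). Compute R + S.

(31, 19)

(20, 11) + (2, 13). λ = (13 - 11)/(2 - 20) ≡ 2/19 mod 37. 19⁻¹ ≡ 2 (mod 37) since 19·2 = 38 ≡ 1, so λ ≡ 4.
  x = λ² - 20 - 2 = 16 - 22 ≡ 31; y = λ·(20 - 31) - 11 ≡ 19. → (31, 19)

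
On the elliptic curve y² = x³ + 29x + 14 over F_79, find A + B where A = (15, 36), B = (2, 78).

(50, 71)

(15, 36) + (2, 78). λ = (78 - 36)/(2 - 15) ≡ 42/66 mod 79. 66⁻¹ ≡ 6 (mod 79) since 66·6 = 396 ≡ 1, so λ ≡ 15.
  x = λ² - 15 - 2 = 225 - 17 ≡ 50; y = λ·(15 - 50) - 36 ≡ 71. → (50, 71)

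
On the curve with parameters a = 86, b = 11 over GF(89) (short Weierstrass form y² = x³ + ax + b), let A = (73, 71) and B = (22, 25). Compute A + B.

(73, 71) + (22, 25). λ = (25 - 71)/(22 - 73) ≡ 43/38 mod 89. 38⁻¹ ≡ 82 (mod 89) since 38·82 = 3116 ≡ 1, so λ ≡ 55.
  x = λ² - 73 - 22 = 3025 - 95 ≡ 82; y = λ·(73 - 82) - 71 ≡ 57. → (82, 57)

(82, 57)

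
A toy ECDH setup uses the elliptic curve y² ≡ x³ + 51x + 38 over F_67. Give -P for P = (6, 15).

(6, 52)

-(6, 15) = (6, -15 mod 67) = (6, 52).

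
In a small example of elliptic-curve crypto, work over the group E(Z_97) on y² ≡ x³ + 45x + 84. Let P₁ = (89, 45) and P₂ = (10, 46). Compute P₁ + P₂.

(48, 92)

(89, 45) + (10, 46). λ = (46 - 45)/(10 - 89) ≡ 1/18 mod 97. 18⁻¹ ≡ 27 (mod 97), so λ ≡ 27.
  x = λ² - 89 - 10 = 729 - 99 ≡ 48; y = λ·(89 - 48) - 45 ≡ 92. → (48, 92)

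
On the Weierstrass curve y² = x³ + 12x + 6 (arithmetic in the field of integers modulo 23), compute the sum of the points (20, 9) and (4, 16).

(0, 11)

(20, 9) + (4, 16). λ = (16 - 9)/(4 - 20) ≡ 7/7 mod 23. 7⁻¹ ≡ 10 (mod 23) since 7·10 = 70 ≡ 1, so λ ≡ 1.
  x = λ² - 20 - 4 = 1 - 24 ≡ 0; y = λ·(20 - 0) - 9 ≡ 11. → (0, 11)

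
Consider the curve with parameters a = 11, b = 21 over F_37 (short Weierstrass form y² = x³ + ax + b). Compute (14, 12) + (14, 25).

O

The two points share x = 14 and their y-coordinates satisfy 12 + 25 ≡ 0 (mod 37), so they are inverses. Their sum is ∞.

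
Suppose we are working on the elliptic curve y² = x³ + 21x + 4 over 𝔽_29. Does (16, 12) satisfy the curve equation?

y² = 12² ≡ 28; x³ + 21x + 4 = 4436 ≡ 28 (mod 29). 28 = 28.

yes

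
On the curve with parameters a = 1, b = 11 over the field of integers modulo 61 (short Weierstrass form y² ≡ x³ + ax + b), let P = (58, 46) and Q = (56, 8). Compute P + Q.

(3, 23)

(58, 46) + (56, 8). λ = (8 - 46)/(56 - 58) ≡ 23/59 mod 61. 59⁻¹ ≡ 30 (mod 61) since 59·30 = 1770 ≡ 1, so λ ≡ 19.
  x = λ² - 58 - 56 = 361 - 114 ≡ 3; y = λ·(58 - 3) - 46 ≡ 23. → (3, 23)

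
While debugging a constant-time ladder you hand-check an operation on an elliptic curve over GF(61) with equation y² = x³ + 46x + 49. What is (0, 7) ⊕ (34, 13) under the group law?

(15, 37)

(0, 7) + (34, 13). λ = (13 - 7)/(34 - 0) ≡ 6/34 mod 61. 34⁻¹ ≡ 9 (mod 61) since 34·9 = 306 ≡ 1, so λ ≡ 54.
  x = λ² - 0 - 34 = 2916 - 34 ≡ 15; y = λ·(0 - 15) - 7 ≡ 37. → (15, 37)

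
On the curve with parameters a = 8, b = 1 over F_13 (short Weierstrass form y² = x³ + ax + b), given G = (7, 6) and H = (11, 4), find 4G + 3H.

(1, 6)

First 4G:
Double-and-add on 4 = (100)₂. Start with G = (7, 6) for the leading 1-bit.
double: tangent at (7, 6): λ = (3·7² + 8)/(2·6) ≡ 12/12. 12⁻¹ ≡ 12 (mod 13) since 12·12 = 144 ≡ 1, so λ ≡ 12·12 ≡ 1.
  x = λ² - 7 - 7 = 1 - 14 ≡ 0; y = λ·(7 - 0) - 6 ≡ 1. → (0, 1)
double: tangent at (0, 1): λ = (3·0² + 8)/(2·1) ≡ 8/2. 2⁻¹ ≡ 7 (mod 13), so λ ≡ 8·7 ≡ 4.
  x = λ² - 0 - 0 = 16 - 0 ≡ 3; y = λ·(0 - 3) - 1 ≡ 0. → (3, 0)
4G = (3, 0).
Next 3H:
Repeated addition: build up to 3H.
2H: tangent at (11, 4): λ = (3·11² + 8)/(2·4) ≡ 7/8. 8⁻¹ ≡ 5 (mod 13) since 8·5 = 40 ≡ 1, so λ ≡ 7·5 ≡ 9.
  x = λ² - 11 - 11 = 81 - 22 ≡ 7; y = λ·(11 - 7) - 4 ≡ 6. → (7, 6)
3H: (7, 6) + (11, 4). λ = (4 - 6)/(11 - 7) ≡ 11/4 mod 13. 4⁻¹ ≡ 10 (mod 13), so λ ≡ 6.
  x = λ² - 7 - 11 = 36 - 18 ≡ 5; y = λ·(7 - 5) - 6 ≡ 6. → (5, 6)
3H = (5, 6).
Finally 4G + 3H:
(3, 0) + (5, 6). λ = (6 - 0)/(5 - 3) ≡ 6/2 mod 13. 2⁻¹ ≡ 7 (mod 13), so λ ≡ 3.
  x = λ² - 3 - 5 = 9 - 8 ≡ 1; y = λ·(3 - 1) - 0 ≡ 6. → (1, 6)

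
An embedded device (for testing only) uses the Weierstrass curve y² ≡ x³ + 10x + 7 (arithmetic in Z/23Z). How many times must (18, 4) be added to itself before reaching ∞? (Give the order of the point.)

5

2P: tangent at (18, 4): λ = (3·18² + 10)/(2·4) ≡ 16/8. 8⁻¹ ≡ 3 (mod 23) since 8·3 = 24 ≡ 1, so λ ≡ 16·3 ≡ 2.
  x = λ² - 18 - 18 = 4 - 36 ≡ 14; y = λ·(18 - 14) - 4 ≡ 4. → (14, 4)
3P: (14, 4) + (18, 4). λ = (4 - 4)/(18 - 14) ≡ 0/4 mod 23. 4⁻¹ ≡ 6 (mod 23) since 4·6 = 24 ≡ 1, so λ ≡ 0.
  x = λ² - 14 - 18 = 0 - 32 ≡ 14; y = λ·(14 - 14) - 4 ≡ 19. → (14, 19)
4P: (14, 19) + (18, 4). λ = (4 - 19)/(18 - 14) ≡ 8/4 mod 23. 4⁻¹ ≡ 6 (mod 23), so λ ≡ 2.
  x = λ² - 14 - 18 = 4 - 32 ≡ 18; y = λ·(14 - 18) - 19 ≡ 19. → (18, 19)
5P: (18, 19) + (18, 4): same x and y₁ ≡ -y₂, so the sum is ∞.
5P = ∞, so the order is 5.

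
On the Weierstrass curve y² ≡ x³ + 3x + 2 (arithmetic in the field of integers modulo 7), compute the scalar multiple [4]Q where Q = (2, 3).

Double-and-add on 4 = (100)₂. Start with Q = (2, 3) for the leading 1-bit.
double: tangent at (2, 3): λ = (3·2² + 3)/(2·3) ≡ 1/6. 6⁻¹ ≡ 6 (mod 7), so λ ≡ 1·6 ≡ 6.
  x = λ² - 2 - 2 = 36 - 4 ≡ 4; y = λ·(2 - 4) - 3 ≡ 6. → (4, 6)
double: tangent at (4, 6): λ = (3·4² + 3)/(2·6) ≡ 2/5. 5⁻¹ ≡ 3 (mod 7), so λ ≡ 2·3 ≡ 6.
  x = λ² - 4 - 4 = 36 - 8 ≡ 0; y = λ·(4 - 0) - 6 ≡ 4. → (0, 4)

(0, 4)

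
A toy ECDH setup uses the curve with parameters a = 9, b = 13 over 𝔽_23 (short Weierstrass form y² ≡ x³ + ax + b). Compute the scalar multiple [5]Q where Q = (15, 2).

(15, 2)

Repeated addition: build up to 5Q.
2Q: tangent at (15, 2): λ = (3·15² + 9)/(2·2) ≡ 17/4. 4⁻¹ ≡ 6 (mod 23) since 4·6 = 24 ≡ 1, so λ ≡ 17·6 ≡ 10.
  x = λ² - 15 - 15 = 100 - 30 ≡ 1; y = λ·(15 - 1) - 2 ≡ 0. → (1, 0)
3Q: (1, 0) + (15, 2). λ = (2 - 0)/(15 - 1) ≡ 2/14 mod 23. 14⁻¹ ≡ 5 (mod 23), so λ ≡ 10.
  x = λ² - 1 - 15 = 100 - 16 ≡ 15; y = λ·(1 - 15) - 0 ≡ 21. → (15, 21)
4Q: (15, 21) + (15, 2): same x and y₁ ≡ -y₂, so the sum is the point at infinity.
5Q: the point at infinity + (15, 2) = (15, 2) (identity).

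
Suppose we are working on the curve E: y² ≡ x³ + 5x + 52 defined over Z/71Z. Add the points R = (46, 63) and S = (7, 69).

(46, 63) + (7, 69). λ = (69 - 63)/(7 - 46) ≡ 6/32 mod 71. 32⁻¹ ≡ 20 (mod 71), so λ ≡ 49.
  x = λ² - 46 - 7 = 2401 - 53 ≡ 5; y = λ·(46 - 5) - 63 ≡ 29. → (5, 29)

(5, 29)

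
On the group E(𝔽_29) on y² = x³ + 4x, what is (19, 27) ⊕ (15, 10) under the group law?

(4, 15)

(19, 27) + (15, 10). λ = (10 - 27)/(15 - 19) ≡ 12/25 mod 29. 25⁻¹ ≡ 7 (mod 29), so λ ≡ 26.
  x = λ² - 19 - 15 = 676 - 34 ≡ 4; y = λ·(19 - 4) - 27 ≡ 15. → (4, 15)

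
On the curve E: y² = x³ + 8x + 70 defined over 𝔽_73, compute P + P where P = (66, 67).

tangent at (66, 67): λ = (3·66² + 8)/(2·67) ≡ 9/61. 61⁻¹ ≡ 6 (mod 73), so λ ≡ 9·6 ≡ 54.
  x = λ² - 66 - 66 = 2916 - 132 ≡ 10; y = λ·(66 - 10) - 67 ≡ 37. → (10, 37)

(10, 37)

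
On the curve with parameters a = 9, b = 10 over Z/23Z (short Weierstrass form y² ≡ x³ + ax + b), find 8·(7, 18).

Write G = (7, 18).
Repeated addition: build up to 8G.
2G: tangent at (7, 18): λ = (3·7² + 9)/(2·18) ≡ 18/13. 13⁻¹ ≡ 16 (mod 23) since 13·16 = 208 ≡ 1, so λ ≡ 18·16 ≡ 12.
  x = λ² - 7 - 7 = 144 - 14 ≡ 15; y = λ·(7 - 15) - 18 ≡ 1. → (15, 1)
3G: (15, 1) + (7, 18). λ = (18 - 1)/(7 - 15) ≡ 17/15 mod 23. 15⁻¹ ≡ 20 (mod 23), so λ ≡ 18.
  x = λ² - 15 - 7 = 324 - 22 ≡ 3; y = λ·(15 - 3) - 1 ≡ 8. → (3, 8)
4G: (3, 8) + (7, 18). λ = (18 - 8)/(7 - 3) ≡ 10/4 mod 23. 4⁻¹ ≡ 6 (mod 23) since 4·6 = 24 ≡ 1, so λ ≡ 14.
  x = λ² - 3 - 7 = 196 - 10 ≡ 2; y = λ·(3 - 2) - 8 ≡ 6. → (2, 6)
5G: (2, 6) + (7, 18). λ = (18 - 6)/(7 - 2) ≡ 12/5 mod 23. 5⁻¹ ≡ 14 (mod 23), so λ ≡ 7.
  x = λ² - 2 - 7 = 49 - 9 ≡ 17; y = λ·(2 - 17) - 6 ≡ 4. → (17, 4)
6G: (17, 4) + (7, 18). λ = (18 - 4)/(7 - 17) ≡ 14/13 mod 23. 13⁻¹ ≡ 16 (mod 23), so λ ≡ 17.
  x = λ² - 17 - 7 = 289 - 24 ≡ 12; y = λ·(17 - 12) - 4 ≡ 12. → (12, 12)
7G: (12, 12) + (7, 18). λ = (18 - 12)/(7 - 12) ≡ 6/18 mod 23. 18⁻¹ ≡ 9 (mod 23), so λ ≡ 8.
  x = λ² - 12 - 7 = 64 - 19 ≡ 22; y = λ·(12 - 22) - 12 ≡ 0. → (22, 0)
8G: (22, 0) + (7, 18). λ = (18 - 0)/(7 - 22) ≡ 18/8 mod 23. 8⁻¹ ≡ 3 (mod 23), so λ ≡ 8.
  x = λ² - 22 - 7 = 64 - 29 ≡ 12; y = λ·(22 - 12) - 0 ≡ 11. → (12, 11)

(12, 11)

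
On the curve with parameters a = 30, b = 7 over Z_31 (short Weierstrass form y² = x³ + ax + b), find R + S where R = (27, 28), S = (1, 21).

(0, 21)

(27, 28) + (1, 21). λ = (21 - 28)/(1 - 27) ≡ 24/5 mod 31. 5⁻¹ ≡ 25 (mod 31) since 5·25 = 125 ≡ 1, so λ ≡ 11.
  x = λ² - 27 - 1 = 121 - 28 ≡ 0; y = λ·(27 - 0) - 28 ≡ 21. → (0, 21)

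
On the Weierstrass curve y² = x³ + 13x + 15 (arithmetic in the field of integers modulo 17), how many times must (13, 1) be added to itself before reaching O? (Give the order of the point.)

9

2P: tangent at (13, 1): λ = (3·13² + 13)/(2·1) ≡ 10/2. 2⁻¹ ≡ 9 (mod 17), so λ ≡ 10·9 ≡ 5.
  x = λ² - 13 - 13 = 25 - 26 ≡ 16; y = λ·(13 - 16) - 1 ≡ 1. → (16, 1)
3P: (16, 1) + (13, 1). λ = (1 - 1)/(13 - 16) ≡ 0/14 mod 17. 14⁻¹ ≡ 11 (mod 17), so λ ≡ 0.
  x = λ² - 16 - 13 = 0 - 29 ≡ 5; y = λ·(16 - 5) - 1 ≡ 16. → (5, 16)
4P: (5, 16) + (13, 1). λ = (1 - 16)/(13 - 5) ≡ 2/8 mod 17. 8⁻¹ ≡ 15 (mod 17) since 8·15 = 120 ≡ 1, so λ ≡ 13.
  x = λ² - 5 - 13 = 169 - 18 ≡ 15; y = λ·(5 - 15) - 16 ≡ 7. → (15, 7)
5P: (15, 7) + (13, 1). λ = (1 - 7)/(13 - 15) ≡ 11/15 mod 17. 15⁻¹ ≡ 8 (mod 17) since 15·8 = 120 ≡ 1, so λ ≡ 3.
  x = λ² - 15 - 13 = 9 - 28 ≡ 15; y = λ·(15 - 15) - 7 ≡ 10. → (15, 10)
6P: (15, 10) + (13, 1). λ = (1 - 10)/(13 - 15) ≡ 8/15 mod 17. 15⁻¹ ≡ 8 (mod 17), so λ ≡ 13.
  x = λ² - 15 - 13 = 169 - 28 ≡ 5; y = λ·(15 - 5) - 10 ≡ 1. → (5, 1)
7P: (5, 1) + (13, 1). λ = (1 - 1)/(13 - 5) ≡ 0/8 mod 17. 8⁻¹ ≡ 15 (mod 17), so λ ≡ 0.
  x = λ² - 5 - 13 = 0 - 18 ≡ 16; y = λ·(5 - 16) - 1 ≡ 16. → (16, 16)
8P: (16, 16) + (13, 1). λ = (1 - 16)/(13 - 16) ≡ 2/14 mod 17. 14⁻¹ ≡ 11 (mod 17), so λ ≡ 5.
  x = λ² - 16 - 13 = 25 - 29 ≡ 13; y = λ·(16 - 13) - 16 ≡ 16. → (13, 16)
9P: (13, 16) + (13, 1): same x and y₁ ≡ -y₂, so the sum is O.
9P = O, so the order is 9.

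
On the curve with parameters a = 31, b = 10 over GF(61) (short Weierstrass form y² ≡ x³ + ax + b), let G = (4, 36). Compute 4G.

(41, 33)

Repeated addition: build up to 4G.
2G: tangent at (4, 36): λ = (3·4² + 31)/(2·36) ≡ 18/11. 11⁻¹ ≡ 50 (mod 61) since 11·50 = 550 ≡ 1, so λ ≡ 18·50 ≡ 46.
  x = λ² - 4 - 4 = 2116 - 8 ≡ 34; y = λ·(4 - 34) - 36 ≡ 48. → (34, 48)
3G: (34, 48) + (4, 36). λ = (36 - 48)/(4 - 34) ≡ 49/31 mod 61. 31⁻¹ ≡ 2 (mod 61), so λ ≡ 37.
  x = λ² - 34 - 4 = 1369 - 38 ≡ 50; y = λ·(34 - 50) - 48 ≡ 31. → (50, 31)
4G: (50, 31) + (4, 36). λ = (36 - 31)/(4 - 50) ≡ 5/15 mod 61. 15⁻¹ ≡ 57 (mod 61) since 15·57 = 855 ≡ 1, so λ ≡ 41.
  x = λ² - 50 - 4 = 1681 - 54 ≡ 41; y = λ·(50 - 41) - 31 ≡ 33. → (41, 33)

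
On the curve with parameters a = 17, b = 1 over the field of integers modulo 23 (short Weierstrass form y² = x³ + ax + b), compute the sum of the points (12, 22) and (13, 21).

(22, 11)

(12, 22) + (13, 21). λ = (21 - 22)/(13 - 12) ≡ 22/1 mod 23. 1⁻¹ ≡ 1 (mod 23), so λ ≡ 22.
  x = λ² - 12 - 13 = 484 - 25 ≡ 22; y = λ·(12 - 22) - 22 ≡ 11. → (22, 11)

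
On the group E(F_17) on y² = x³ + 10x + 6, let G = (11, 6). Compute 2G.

tangent at (11, 6): λ = (3·11² + 10)/(2·6) ≡ 16/12. 12⁻¹ ≡ 10 (mod 17) since 12·10 = 120 ≡ 1, so λ ≡ 16·10 ≡ 7.
  x = λ² - 11 - 11 = 49 - 22 ≡ 10; y = λ·(11 - 10) - 6 ≡ 1. → (10, 1)

(10, 1)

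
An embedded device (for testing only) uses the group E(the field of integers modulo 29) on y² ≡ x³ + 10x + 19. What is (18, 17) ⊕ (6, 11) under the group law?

(27, 22)

(18, 17) + (6, 11). λ = (11 - 17)/(6 - 18) ≡ 23/17 mod 29. 17⁻¹ ≡ 12 (mod 29) since 17·12 = 204 ≡ 1, so λ ≡ 15.
  x = λ² - 18 - 6 = 225 - 24 ≡ 27; y = λ·(18 - 27) - 17 ≡ 22. → (27, 22)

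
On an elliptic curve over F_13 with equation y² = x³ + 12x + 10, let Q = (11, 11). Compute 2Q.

(1, 7)

tangent at (11, 11): λ = (3·11² + 12)/(2·11) ≡ 11/9. 9⁻¹ ≡ 3 (mod 13), so λ ≡ 11·3 ≡ 7.
  x = λ² - 11 - 11 = 49 - 22 ≡ 1; y = λ·(11 - 1) - 11 ≡ 7. → (1, 7)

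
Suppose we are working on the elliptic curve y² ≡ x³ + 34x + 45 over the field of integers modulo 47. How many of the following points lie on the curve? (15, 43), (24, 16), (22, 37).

(15, 43): 43² ≡ 16, rhs ≡ 29 → off.
(24, 16): 16² ≡ 21, rhs ≡ 21 → on.
(22, 37): 37² ≡ 6, rhs ≡ 20 → off.

1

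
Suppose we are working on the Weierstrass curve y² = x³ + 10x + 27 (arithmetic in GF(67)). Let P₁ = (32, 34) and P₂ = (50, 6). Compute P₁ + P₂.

(66, 4)

(32, 34) + (50, 6). λ = (6 - 34)/(50 - 32) ≡ 39/18 mod 67. 18⁻¹ ≡ 41 (mod 67) since 18·41 = 738 ≡ 1, so λ ≡ 58.
  x = λ² - 32 - 50 = 3364 - 82 ≡ 66; y = λ·(32 - 66) - 34 ≡ 4. → (66, 4)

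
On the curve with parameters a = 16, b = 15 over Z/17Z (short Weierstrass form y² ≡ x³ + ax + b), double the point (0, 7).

tangent at (0, 7): λ = (3·0² + 16)/(2·7) ≡ 16/14. 14⁻¹ ≡ 11 (mod 17) since 14·11 = 154 ≡ 1, so λ ≡ 16·11 ≡ 6.
  x = λ² - 0 - 0 = 36 - 0 ≡ 2; y = λ·(0 - 2) - 7 ≡ 15. → (2, 15)

(2, 15)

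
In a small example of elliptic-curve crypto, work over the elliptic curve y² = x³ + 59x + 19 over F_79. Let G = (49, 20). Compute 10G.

Double-and-add on 10 = (1010)₂. Start with G = (49, 20) for the leading 1-bit.
double: tangent at (49, 20): λ = (3·49² + 59)/(2·20) ≡ 73/40. 40⁻¹ ≡ 2 (mod 79), so λ ≡ 73·2 ≡ 67.
  x = λ² - 49 - 49 = 4489 - 98 ≡ 46; y = λ·(49 - 46) - 20 ≡ 23. → (46, 23)
double: tangent at (46, 23): λ = (3·46² + 59)/(2·23) ≡ 8/46. 46⁻¹ ≡ 67 (mod 79) since 46·67 = 3082 ≡ 1, so λ ≡ 8·67 ≡ 62.
  x = λ² - 46 - 46 = 3844 - 92 ≡ 39; y = λ·(46 - 39) - 23 ≡ 16. → (39, 16)
add G: (39, 16) + (49, 20). λ = (20 - 16)/(49 - 39) ≡ 4/10 mod 79. 10⁻¹ ≡ 8 (mod 79) since 10·8 = 80 ≡ 1, so λ ≡ 32.
  x = λ² - 39 - 49 = 1024 - 88 ≡ 67; y = λ·(39 - 67) - 16 ≡ 36. → (67, 36)
double: tangent at (67, 36): λ = (3·67² + 59)/(2·36) ≡ 17/72. 72⁻¹ ≡ 45 (mod 79), so λ ≡ 17·45 ≡ 54.
  x = λ² - 67 - 67 = 2916 - 134 ≡ 17; y = λ·(67 - 17) - 36 ≡ 57. → (17, 57)

(17, 57)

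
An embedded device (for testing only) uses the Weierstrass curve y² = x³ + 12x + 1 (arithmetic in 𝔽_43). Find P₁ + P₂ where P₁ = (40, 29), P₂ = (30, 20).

(40, 29) + (30, 20). λ = (20 - 29)/(30 - 40) ≡ 34/33 mod 43. 33⁻¹ ≡ 30 (mod 43), so λ ≡ 31.
  x = λ² - 40 - 30 = 961 - 70 ≡ 31; y = λ·(40 - 31) - 29 ≡ 35. → (31, 35)

(31, 35)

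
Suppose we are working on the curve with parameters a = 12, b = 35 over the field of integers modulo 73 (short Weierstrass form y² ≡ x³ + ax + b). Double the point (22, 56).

(52, 42)

tangent at (22, 56): λ = (3·22² + 12)/(2·56) ≡ 4/39. 39⁻¹ ≡ 15 (mod 73), so λ ≡ 4·15 ≡ 60.
  x = λ² - 22 - 22 = 3600 - 44 ≡ 52; y = λ·(22 - 52) - 56 ≡ 42. → (52, 42)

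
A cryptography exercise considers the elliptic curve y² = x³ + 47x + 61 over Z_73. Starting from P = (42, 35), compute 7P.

(8, 0)

Double-and-add on 7 = (111)₂. Start with P = (42, 35) for the leading 1-bit.
double: tangent at (42, 35): λ = (3·42² + 47)/(2·35) ≡ 10/70. 70⁻¹ ≡ 24 (mod 73), so λ ≡ 10·24 ≡ 21.
  x = λ² - 42 - 42 = 441 - 84 ≡ 65; y = λ·(42 - 65) - 35 ≡ 66. → (65, 66)
add P: (65, 66) + (42, 35). λ = (35 - 66)/(42 - 65) ≡ 42/50 mod 73. 50⁻¹ ≡ 19 (mod 73), so λ ≡ 68.
  x = λ² - 65 - 42 = 4624 - 107 ≡ 64; y = λ·(65 - 64) - 66 ≡ 2. → (64, 2)
double: tangent at (64, 2): λ = (3·64² + 47)/(2·2) ≡ 71/4. 4⁻¹ ≡ 55 (mod 73) since 4·55 = 220 ≡ 1, so λ ≡ 71·55 ≡ 36.
  x = λ² - 64 - 64 = 1296 - 128 ≡ 0; y = λ·(64 - 0) - 2 ≡ 39. → (0, 39)
add P: (0, 39) + (42, 35). λ = (35 - 39)/(42 - 0) ≡ 69/42 mod 73. 42⁻¹ ≡ 40 (mod 73), so λ ≡ 59.
  x = λ² - 0 - 42 = 3481 - 42 ≡ 8; y = λ·(0 - 8) - 39 ≡ 0. → (8, 0)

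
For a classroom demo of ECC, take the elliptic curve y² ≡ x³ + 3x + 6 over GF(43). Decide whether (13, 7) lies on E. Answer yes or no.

y² = 7² ≡ 6; x³ + 3x + 6 = 2242 ≡ 6 (mod 43). 6 = 6.

yes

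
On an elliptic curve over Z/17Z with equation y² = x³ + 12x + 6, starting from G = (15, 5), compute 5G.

Double-and-add on 5 = (101)₂. Start with G = (15, 5) for the leading 1-bit.
double: tangent at (15, 5): λ = (3·15² + 12)/(2·5) ≡ 7/10. 10⁻¹ ≡ 12 (mod 17), so λ ≡ 7·12 ≡ 16.
  x = λ² - 15 - 15 = 256 - 30 ≡ 5; y = λ·(15 - 5) - 5 ≡ 2. → (5, 2)
double: tangent at (5, 2): λ = (3·5² + 12)/(2·2) ≡ 2/4. 4⁻¹ ≡ 13 (mod 17) since 4·13 = 52 ≡ 1, so λ ≡ 2·13 ≡ 9.
  x = λ² - 5 - 5 = 81 - 10 ≡ 3; y = λ·(5 - 3) - 2 ≡ 16. → (3, 16)
add G: (3, 16) + (15, 5). λ = (5 - 16)/(15 - 3) ≡ 6/12 mod 17. 12⁻¹ ≡ 10 (mod 17), so λ ≡ 9.
  x = λ² - 3 - 15 = 81 - 18 ≡ 12; y = λ·(3 - 12) - 16 ≡ 5. → (12, 5)

(12, 5)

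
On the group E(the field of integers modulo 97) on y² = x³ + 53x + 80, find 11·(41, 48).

Write Q = (41, 48).
Double-and-add on 11 = (1011)₂. Start with Q = (41, 48) for the leading 1-bit.
double: tangent at (41, 48): λ = (3·41² + 53)/(2·48) ≡ 52/96. 96⁻¹ ≡ 96 (mod 97) since 96·96 = 9216 ≡ 1, so λ ≡ 52·96 ≡ 45.
  x = λ² - 41 - 41 = 2025 - 82 ≡ 3; y = λ·(41 - 3) - 48 ≡ 13. → (3, 13)
double: tangent at (3, 13): λ = (3·3² + 53)/(2·13) ≡ 80/26. 26⁻¹ ≡ 56 (mod 97) since 26·56 = 1456 ≡ 1, so λ ≡ 80·56 ≡ 18.
  x = λ² - 3 - 3 = 324 - 6 ≡ 27; y = λ·(3 - 27) - 13 ≡ 40. → (27, 40)
add Q: (27, 40) + (41, 48). λ = (48 - 40)/(41 - 27) ≡ 8/14 mod 97. 14⁻¹ ≡ 7 (mod 97) since 14·7 = 98 ≡ 1, so λ ≡ 56.
  x = λ² - 27 - 41 = 3136 - 68 ≡ 61; y = λ·(27 - 61) - 40 ≡ 93. → (61, 93)
double: tangent at (61, 93): λ = (3·61² + 53)/(2·93) ≡ 61/89. 89⁻¹ ≡ 12 (mod 97), so λ ≡ 61·12 ≡ 53.
  x = λ² - 61 - 61 = 2809 - 122 ≡ 68; y = λ·(61 - 68) - 93 ≡ 21. → (68, 21)
add Q: (68, 21) + (41, 48). λ = (48 - 21)/(41 - 68) ≡ 27/70 mod 97. 70⁻¹ ≡ 79 (mod 97), so λ ≡ 96.
  x = λ² - 68 - 41 = 9216 - 109 ≡ 86; y = λ·(68 - 86) - 21 ≡ 94. → (86, 94)

(86, 94)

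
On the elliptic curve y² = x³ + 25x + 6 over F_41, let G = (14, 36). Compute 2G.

tangent at (14, 36): λ = (3·14² + 25)/(2·36) ≡ 39/31. 31⁻¹ ≡ 4 (mod 41), so λ ≡ 39·4 ≡ 33.
  x = λ² - 14 - 14 = 1089 - 28 ≡ 36; y = λ·(14 - 36) - 36 ≡ 17. → (36, 17)

(36, 17)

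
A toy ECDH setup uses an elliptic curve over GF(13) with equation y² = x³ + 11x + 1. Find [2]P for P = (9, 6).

(5, 5)

tangent at (9, 6): λ = (3·9² + 11)/(2·6) ≡ 7/12. 12⁻¹ ≡ 12 (mod 13), so λ ≡ 7·12 ≡ 6.
  x = λ² - 9 - 9 = 36 - 18 ≡ 5; y = λ·(9 - 5) - 6 ≡ 5. → (5, 5)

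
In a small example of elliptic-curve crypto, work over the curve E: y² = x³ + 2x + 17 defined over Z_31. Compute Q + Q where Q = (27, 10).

(22, 18)

tangent at (27, 10): λ = (3·27² + 2)/(2·10) ≡ 19/20. 20⁻¹ ≡ 14 (mod 31) since 20·14 = 280 ≡ 1, so λ ≡ 19·14 ≡ 18.
  x = λ² - 27 - 27 = 324 - 54 ≡ 22; y = λ·(27 - 22) - 10 ≡ 18. → (22, 18)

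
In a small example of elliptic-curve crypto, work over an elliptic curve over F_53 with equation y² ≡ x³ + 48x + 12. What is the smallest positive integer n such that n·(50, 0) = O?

2P: (50, 0) + (50, 0): same x and y₁ ≡ -y₂, so the sum is O.
2P = O, so the order is 2.

2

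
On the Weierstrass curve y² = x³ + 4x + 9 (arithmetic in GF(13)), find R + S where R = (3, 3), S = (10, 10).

(3, 3) + (10, 10). λ = (10 - 3)/(10 - 3) ≡ 7/7 mod 13. 7⁻¹ ≡ 2 (mod 13), so λ ≡ 1.
  x = λ² - 3 - 10 = 1 - 13 ≡ 1; y = λ·(3 - 1) - 3 ≡ 12. → (1, 12)

(1, 12)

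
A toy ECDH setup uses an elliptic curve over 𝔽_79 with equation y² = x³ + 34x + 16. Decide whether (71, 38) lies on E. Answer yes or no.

y² = 38² ≡ 22; x³ + 34x + 16 = 360341 ≡ 22 (mod 79). 22 = 22.

yes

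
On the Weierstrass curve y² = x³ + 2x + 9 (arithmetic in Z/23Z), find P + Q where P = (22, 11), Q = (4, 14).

(13, 22)

(22, 11) + (4, 14). λ = (14 - 11)/(4 - 22) ≡ 3/5 mod 23. 5⁻¹ ≡ 14 (mod 23), so λ ≡ 19.
  x = λ² - 22 - 4 = 361 - 26 ≡ 13; y = λ·(22 - 13) - 11 ≡ 22. → (13, 22)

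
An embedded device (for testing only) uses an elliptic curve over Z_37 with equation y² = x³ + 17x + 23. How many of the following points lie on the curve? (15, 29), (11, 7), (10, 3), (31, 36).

(15, 29): 29² ≡ 27, rhs ≡ 27 → on.
(11, 7): 7² ≡ 12, rhs ≡ 24 → off.
(10, 3): 3² ≡ 9, rhs ≡ 9 → on.
(31, 36): 36² ≡ 1, rhs ≡ 1 → on.

3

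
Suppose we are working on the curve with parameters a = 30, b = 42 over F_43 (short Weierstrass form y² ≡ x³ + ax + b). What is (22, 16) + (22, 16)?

tangent at (22, 16): λ = (3·22² + 30)/(2·16) ≡ 20/32. 32⁻¹ ≡ 39 (mod 43) since 32·39 = 1248 ≡ 1, so λ ≡ 20·39 ≡ 6.
  x = λ² - 22 - 22 = 36 - 44 ≡ 35; y = λ·(22 - 35) - 16 ≡ 35. → (35, 35)

(35, 35)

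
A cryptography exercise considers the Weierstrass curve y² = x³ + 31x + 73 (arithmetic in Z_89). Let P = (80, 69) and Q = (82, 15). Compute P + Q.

(33, 86)

(80, 69) + (82, 15). λ = (15 - 69)/(82 - 80) ≡ 35/2 mod 89. 2⁻¹ ≡ 45 (mod 89), so λ ≡ 62.
  x = λ² - 80 - 82 = 3844 - 162 ≡ 33; y = λ·(80 - 33) - 69 ≡ 86. → (33, 86)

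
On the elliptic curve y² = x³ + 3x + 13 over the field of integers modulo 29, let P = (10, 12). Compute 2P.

(3, 22)

tangent at (10, 12): λ = (3·10² + 3)/(2·12) ≡ 13/24. 24⁻¹ ≡ 23 (mod 29) since 24·23 = 552 ≡ 1, so λ ≡ 13·23 ≡ 9.
  x = λ² - 10 - 10 = 81 - 20 ≡ 3; y = λ·(10 - 3) - 12 ≡ 22. → (3, 22)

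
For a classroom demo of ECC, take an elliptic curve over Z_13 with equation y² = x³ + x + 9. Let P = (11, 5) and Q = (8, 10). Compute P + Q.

(11, 5) + (8, 10). λ = (10 - 5)/(8 - 11) ≡ 5/10 mod 13. 10⁻¹ ≡ 4 (mod 13), so λ ≡ 7.
  x = λ² - 11 - 8 = 49 - 19 ≡ 4; y = λ·(11 - 4) - 5 ≡ 5. → (4, 5)

(4, 5)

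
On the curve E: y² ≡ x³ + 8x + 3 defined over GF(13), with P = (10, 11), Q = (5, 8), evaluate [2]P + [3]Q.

O

First 2P:
Repeated addition: build up to 2P.
2P: tangent at (10, 11): λ = (3·10² + 8)/(2·11) ≡ 9/9. 9⁻¹ ≡ 3 (mod 13), so λ ≡ 9·3 ≡ 1.
  x = λ² - 10 - 10 = 1 - 20 ≡ 7; y = λ·(10 - 7) - 11 ≡ 5. → (7, 5)
2P = (7, 5).
Next 3Q:
Repeated addition: build up to 3Q.
2Q: tangent at (5, 8): λ = (3·5² + 8)/(2·8) ≡ 5/3. 3⁻¹ ≡ 9 (mod 13), so λ ≡ 5·9 ≡ 6.
  x = λ² - 5 - 5 = 36 - 10 ≡ 0; y = λ·(5 - 0) - 8 ≡ 9. → (0, 9)
3Q: (0, 9) + (5, 8). λ = (8 - 9)/(5 - 0) ≡ 12/5 mod 13. 5⁻¹ ≡ 8 (mod 13), so λ ≡ 5.
  x = λ² - 0 - 5 = 25 - 5 ≡ 7; y = λ·(0 - 7) - 9 ≡ 8. → (7, 8)
3Q = (7, 8).
Finally 2P + 3Q:
(7, 5) + (7, 8): same x and y₁ ≡ -y₂, so the sum is O.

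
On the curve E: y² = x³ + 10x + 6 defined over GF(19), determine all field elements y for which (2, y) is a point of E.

x³ + 10x + 6 = 34 ≡ 15 (mod 19).
15 is a non-residue mod 19; no y exists.

none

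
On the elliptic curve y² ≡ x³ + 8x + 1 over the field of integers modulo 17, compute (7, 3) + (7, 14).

O

The two points share x = 7 and their y-coordinates satisfy 3 + 14 ≡ 0 (mod 17), so they are inverses. Their sum is 𝒪.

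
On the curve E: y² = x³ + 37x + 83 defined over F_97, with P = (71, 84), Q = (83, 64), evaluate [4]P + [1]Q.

First 4P:
Double-and-add on 4 = (100)₂. Start with P = (71, 84) for the leading 1-bit.
double: tangent at (71, 84): λ = (3·71² + 37)/(2·84) ≡ 28/71. 71⁻¹ ≡ 41 (mod 97), so λ ≡ 28·41 ≡ 81.
  x = λ² - 71 - 71 = 6561 - 142 ≡ 17; y = λ·(71 - 17) - 84 ≡ 22. → (17, 22)
double: tangent at (17, 22): λ = (3·17² + 37)/(2·22) ≡ 31/44. 44⁻¹ ≡ 86 (mod 97) since 44·86 = 3784 ≡ 1, so λ ≡ 31·86 ≡ 47.
  x = λ² - 17 - 17 = 2209 - 34 ≡ 41; y = λ·(17 - 41) - 22 ≡ 14. → (41, 14)
4P = (41, 14).
Finally 4P + Q:
(41, 14) + (83, 64). λ = (64 - 14)/(83 - 41) ≡ 50/42 mod 97. 42⁻¹ ≡ 67 (mod 97), so λ ≡ 52.
  x = λ² - 41 - 83 = 2704 - 124 ≡ 58; y = λ·(41 - 58) - 14 ≡ 72. → (58, 72)

(58, 72)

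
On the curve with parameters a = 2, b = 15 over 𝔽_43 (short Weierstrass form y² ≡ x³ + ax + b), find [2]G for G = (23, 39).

tangent at (23, 39): λ = (3·23² + 2)/(2·39) ≡ 41/35. 35⁻¹ ≡ 16 (mod 43), so λ ≡ 41·16 ≡ 11.
  x = λ² - 23 - 23 = 121 - 46 ≡ 32; y = λ·(23 - 32) - 39 ≡ 34. → (32, 34)

(32, 34)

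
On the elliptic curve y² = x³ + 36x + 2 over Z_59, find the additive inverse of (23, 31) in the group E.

-(23, 31) = (23, -31 mod 59) = (23, 28).

(23, 28)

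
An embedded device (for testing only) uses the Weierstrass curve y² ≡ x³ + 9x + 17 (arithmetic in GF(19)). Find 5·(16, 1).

(18, 11)

Write G = (16, 1).
Double-and-add on 5 = (101)₂. Start with G = (16, 1) for the leading 1-bit.
double: tangent at (16, 1): λ = (3·16² + 9)/(2·1) ≡ 17/2. 2⁻¹ ≡ 10 (mod 19), so λ ≡ 17·10 ≡ 18.
  x = λ² - 16 - 16 = 324 - 32 ≡ 7; y = λ·(16 - 7) - 1 ≡ 9. → (7, 9)
double: tangent at (7, 9): λ = (3·7² + 9)/(2·9) ≡ 4/18. 18⁻¹ ≡ 18 (mod 19), so λ ≡ 4·18 ≡ 15.
  x = λ² - 7 - 7 = 225 - 14 ≡ 2; y = λ·(7 - 2) - 9 ≡ 9. → (2, 9)
add G: (2, 9) + (16, 1). λ = (1 - 9)/(16 - 2) ≡ 11/14 mod 19. 14⁻¹ ≡ 15 (mod 19), so λ ≡ 13.
  x = λ² - 2 - 16 = 169 - 18 ≡ 18; y = λ·(2 - 18) - 9 ≡ 11. → (18, 11)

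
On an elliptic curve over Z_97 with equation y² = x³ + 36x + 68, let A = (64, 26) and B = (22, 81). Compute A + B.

(12, 26)

(64, 26) + (22, 81). λ = (81 - 26)/(22 - 64) ≡ 55/55 mod 97. 55⁻¹ ≡ 30 (mod 97), so λ ≡ 1.
  x = λ² - 64 - 22 = 1 - 86 ≡ 12; y = λ·(64 - 12) - 26 ≡ 26. → (12, 26)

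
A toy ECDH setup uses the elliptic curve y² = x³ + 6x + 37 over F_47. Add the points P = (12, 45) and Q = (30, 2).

(12, 45) + (30, 2). λ = (2 - 45)/(30 - 12) ≡ 4/18 mod 47. 18⁻¹ ≡ 34 (mod 47), so λ ≡ 42.
  x = λ² - 12 - 30 = 1764 - 42 ≡ 30; y = λ·(12 - 30) - 45 ≡ 45. → (30, 45)

(30, 45)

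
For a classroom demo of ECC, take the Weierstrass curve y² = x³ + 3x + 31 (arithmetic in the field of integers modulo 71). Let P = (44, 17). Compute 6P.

Double-and-add on 6 = (110)₂. Start with P = (44, 17) for the leading 1-bit.
double: tangent at (44, 17): λ = (3·44² + 3)/(2·17) ≡ 60/34. 34⁻¹ ≡ 23 (mod 71), so λ ≡ 60·23 ≡ 31.
  x = λ² - 44 - 44 = 961 - 88 ≡ 21; y = λ·(44 - 21) - 17 ≡ 57. → (21, 57)
add P: (21, 57) + (44, 17). λ = (17 - 57)/(44 - 21) ≡ 31/23 mod 71. 23⁻¹ ≡ 34 (mod 71) since 23·34 = 782 ≡ 1, so λ ≡ 60.
  x = λ² - 21 - 44 = 3600 - 65 ≡ 56; y = λ·(21 - 56) - 57 ≡ 44. → (56, 44)
double: tangent at (56, 44): λ = (3·56² + 3)/(2·44) ≡ 39/17. 17⁻¹ ≡ 46 (mod 71), so λ ≡ 39·46 ≡ 19.
  x = λ² - 56 - 56 = 361 - 112 ≡ 36; y = λ·(56 - 36) - 44 ≡ 52. → (36, 52)

(36, 52)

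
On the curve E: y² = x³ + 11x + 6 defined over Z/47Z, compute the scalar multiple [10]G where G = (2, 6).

Double-and-add on 10 = (1010)₂. Start with G = (2, 6) for the leading 1-bit.
double: tangent at (2, 6): λ = (3·2² + 11)/(2·6) ≡ 23/12. 12⁻¹ ≡ 4 (mod 47), so λ ≡ 23·4 ≡ 45.
  x = λ² - 2 - 2 = 2025 - 4 ≡ 0; y = λ·(2 - 0) - 6 ≡ 37. → (0, 37)
double: tangent at (0, 37): λ = (3·0² + 11)/(2·37) ≡ 11/27. 27⁻¹ ≡ 7 (mod 47), so λ ≡ 11·7 ≡ 30.
  x = λ² - 0 - 0 = 900 - 0 ≡ 7; y = λ·(0 - 7) - 37 ≡ 35. → (7, 35)
add G: (7, 35) + (2, 6). λ = (6 - 35)/(2 - 7) ≡ 18/42 mod 47. 42⁻¹ ≡ 28 (mod 47), so λ ≡ 34.
  x = λ² - 7 - 2 = 1156 - 9 ≡ 19; y = λ·(7 - 19) - 35 ≡ 27. → (19, 27)
double: tangent at (19, 27): λ = (3·19² + 11)/(2·27) ≡ 13/7. 7⁻¹ ≡ 27 (mod 47) since 7·27 = 189 ≡ 1, so λ ≡ 13·27 ≡ 22.
  x = λ² - 19 - 19 = 484 - 38 ≡ 23; y = λ·(19 - 23) - 27 ≡ 26. → (23, 26)

(23, 26)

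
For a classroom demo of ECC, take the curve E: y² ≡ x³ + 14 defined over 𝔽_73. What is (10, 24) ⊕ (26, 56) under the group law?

(41, 60)

(10, 24) + (26, 56). λ = (56 - 24)/(26 - 10) ≡ 32/16 mod 73. 16⁻¹ ≡ 32 (mod 73) since 16·32 = 512 ≡ 1, so λ ≡ 2.
  x = λ² - 10 - 26 = 4 - 36 ≡ 41; y = λ·(10 - 41) - 24 ≡ 60. → (41, 60)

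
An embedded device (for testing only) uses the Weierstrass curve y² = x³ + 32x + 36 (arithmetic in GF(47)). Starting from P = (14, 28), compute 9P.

(11, 11)

Double-and-add on 9 = (1001)₂. Start with P = (14, 28) for the leading 1-bit.
double: tangent at (14, 28): λ = (3·14² + 32)/(2·28) ≡ 9/9. 9⁻¹ ≡ 21 (mod 47), so λ ≡ 9·21 ≡ 1.
  x = λ² - 14 - 14 = 1 - 28 ≡ 20; y = λ·(14 - 20) - 28 ≡ 13. → (20, 13)
double: tangent at (20, 13): λ = (3·20² + 32)/(2·13) ≡ 10/26. 26⁻¹ ≡ 38 (mod 47) since 26·38 = 988 ≡ 1, so λ ≡ 10·38 ≡ 4.
  x = λ² - 20 - 20 = 16 - 40 ≡ 23; y = λ·(20 - 23) - 13 ≡ 22. → (23, 22)
double: tangent at (23, 22): λ = (3·23² + 32)/(2·22) ≡ 21/44. 44⁻¹ ≡ 31 (mod 47), so λ ≡ 21·31 ≡ 40.
  x = λ² - 23 - 23 = 1600 - 46 ≡ 3; y = λ·(23 - 3) - 22 ≡ 26. → (3, 26)
add P: (3, 26) + (14, 28). λ = (28 - 26)/(14 - 3) ≡ 2/11 mod 47. 11⁻¹ ≡ 30 (mod 47), so λ ≡ 13.
  x = λ² - 3 - 14 = 169 - 17 ≡ 11; y = λ·(3 - 11) - 26 ≡ 11. → (11, 11)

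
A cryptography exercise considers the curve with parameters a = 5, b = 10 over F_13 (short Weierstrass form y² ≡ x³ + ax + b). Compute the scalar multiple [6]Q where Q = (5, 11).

Repeated addition: build up to 6Q.
2Q: tangent at (5, 11): λ = (3·5² + 5)/(2·11) ≡ 2/9. 9⁻¹ ≡ 3 (mod 13), so λ ≡ 2·3 ≡ 6.
  x = λ² - 5 - 5 = 36 - 10 ≡ 0; y = λ·(5 - 0) - 11 ≡ 6. → (0, 6)
3Q: (0, 6) + (5, 11). λ = (11 - 6)/(5 - 0) ≡ 5/5 mod 13. 5⁻¹ ≡ 8 (mod 13), so λ ≡ 1.
  x = λ² - 0 - 5 = 1 - 5 ≡ 9; y = λ·(0 - 9) - 6 ≡ 11. → (9, 11)
4Q: (9, 11) + (5, 11). λ = (11 - 11)/(5 - 9) ≡ 0/9 mod 13. 9⁻¹ ≡ 3 (mod 13), so λ ≡ 0.
  x = λ² - 9 - 5 = 0 - 14 ≡ 12; y = λ·(9 - 12) - 11 ≡ 2. → (12, 2)
5Q: (12, 2) + (5, 11). λ = (11 - 2)/(5 - 12) ≡ 9/6 mod 13. 6⁻¹ ≡ 11 (mod 13) since 6·11 = 66 ≡ 1, so λ ≡ 8.
  x = λ² - 12 - 5 = 64 - 17 ≡ 8; y = λ·(12 - 8) - 2 ≡ 4. → (8, 4)
6Q: (8, 4) + (5, 11). λ = (11 - 4)/(5 - 8) ≡ 7/10 mod 13. 10⁻¹ ≡ 4 (mod 13) since 10·4 = 40 ≡ 1, so λ ≡ 2.
  x = λ² - 8 - 5 = 4 - 13 ≡ 4; y = λ·(8 - 4) - 4 ≡ 4. → (4, 4)

(4, 4)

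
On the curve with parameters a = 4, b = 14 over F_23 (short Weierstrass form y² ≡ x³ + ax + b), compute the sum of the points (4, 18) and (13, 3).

(19, 7)

(4, 18) + (13, 3). λ = (3 - 18)/(13 - 4) ≡ 8/9 mod 23. 9⁻¹ ≡ 18 (mod 23), so λ ≡ 6.
  x = λ² - 4 - 13 = 36 - 17 ≡ 19; y = λ·(4 - 19) - 18 ≡ 7. → (19, 7)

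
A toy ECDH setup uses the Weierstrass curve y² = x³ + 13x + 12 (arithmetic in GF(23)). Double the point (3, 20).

tangent at (3, 20): λ = (3·3² + 13)/(2·20) ≡ 17/17. 17⁻¹ ≡ 19 (mod 23), so λ ≡ 17·19 ≡ 1.
  x = λ² - 3 - 3 = 1 - 6 ≡ 18; y = λ·(3 - 18) - 20 ≡ 11. → (18, 11)

(18, 11)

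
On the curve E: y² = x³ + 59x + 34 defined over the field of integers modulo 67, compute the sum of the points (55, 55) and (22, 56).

(55, 55) + (22, 56). λ = (56 - 55)/(22 - 55) ≡ 1/34 mod 67. 34⁻¹ ≡ 2 (mod 67) since 34·2 = 68 ≡ 1, so λ ≡ 2.
  x = λ² - 55 - 22 = 4 - 77 ≡ 61; y = λ·(55 - 61) - 55 ≡ 0. → (61, 0)

(61, 0)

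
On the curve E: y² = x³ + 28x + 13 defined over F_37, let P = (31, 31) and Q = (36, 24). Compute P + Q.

(6, 8)

(31, 31) + (36, 24). λ = (24 - 31)/(36 - 31) ≡ 30/5 mod 37. 5⁻¹ ≡ 15 (mod 37) since 5·15 = 75 ≡ 1, so λ ≡ 6.
  x = λ² - 31 - 36 = 36 - 67 ≡ 6; y = λ·(31 - 6) - 31 ≡ 8. → (6, 8)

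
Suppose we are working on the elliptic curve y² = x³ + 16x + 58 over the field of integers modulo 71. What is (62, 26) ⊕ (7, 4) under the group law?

(5, 11)

(62, 26) + (7, 4). λ = (4 - 26)/(7 - 62) ≡ 49/16 mod 71. 16⁻¹ ≡ 40 (mod 71), so λ ≡ 43.
  x = λ² - 62 - 7 = 1849 - 69 ≡ 5; y = λ·(62 - 5) - 26 ≡ 11. → (5, 11)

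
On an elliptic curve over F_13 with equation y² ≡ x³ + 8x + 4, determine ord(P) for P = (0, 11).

2P: tangent at (0, 11): λ = (3·0² + 8)/(2·11) ≡ 8/9. 9⁻¹ ≡ 3 (mod 13) since 9·3 = 27 ≡ 1, so λ ≡ 8·3 ≡ 11.
  x = λ² - 0 - 0 = 121 - 0 ≡ 4; y = λ·(0 - 4) - 11 ≡ 10. → (4, 10)
3P: (4, 10) + (0, 11). λ = (11 - 10)/(0 - 4) ≡ 1/9 mod 13. 9⁻¹ ≡ 3 (mod 13), so λ ≡ 3.
  x = λ² - 4 - 0 = 9 - 4 ≡ 5; y = λ·(4 - 5) - 10 ≡ 0. → (5, 0)
4P: (5, 0) + (0, 11). λ = (11 - 0)/(0 - 5) ≡ 11/8 mod 13. 8⁻¹ ≡ 5 (mod 13), so λ ≡ 3.
  x = λ² - 5 - 0 = 9 - 5 ≡ 4; y = λ·(5 - 4) - 0 ≡ 3. → (4, 3)
5P: (4, 3) + (0, 11). λ = (11 - 3)/(0 - 4) ≡ 8/9 mod 13. 9⁻¹ ≡ 3 (mod 13) since 9·3 = 27 ≡ 1, so λ ≡ 11.
  x = λ² - 4 - 0 = 121 - 4 ≡ 0; y = λ·(4 - 0) - 3 ≡ 2. → (0, 2)
6P: (0, 2) + (0, 11): same x and y₁ ≡ -y₂, so the sum is O.
6P = O, so the order is 6.

6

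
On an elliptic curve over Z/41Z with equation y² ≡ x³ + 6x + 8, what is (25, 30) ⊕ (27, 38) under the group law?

(5, 9)

(25, 30) + (27, 38). λ = (38 - 30)/(27 - 25) ≡ 8/2 mod 41. 2⁻¹ ≡ 21 (mod 41), so λ ≡ 4.
  x = λ² - 25 - 27 = 16 - 52 ≡ 5; y = λ·(25 - 5) - 30 ≡ 9. → (5, 9)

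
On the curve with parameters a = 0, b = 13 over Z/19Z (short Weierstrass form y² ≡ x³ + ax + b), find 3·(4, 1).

Write P = (4, 1).
Repeated addition: build up to 3P.
2P: tangent at (4, 1): λ = (3·4² + 0)/(2·1) ≡ 10/2. 2⁻¹ ≡ 10 (mod 19), so λ ≡ 10·10 ≡ 5.
  x = λ² - 4 - 4 = 25 - 8 ≡ 17; y = λ·(4 - 17) - 1 ≡ 10. → (17, 10)
3P: (17, 10) + (4, 1). λ = (1 - 10)/(4 - 17) ≡ 10/6 mod 19. 6⁻¹ ≡ 16 (mod 19), so λ ≡ 8.
  x = λ² - 17 - 4 = 64 - 21 ≡ 5; y = λ·(17 - 5) - 10 ≡ 10. → (5, 10)

(5, 10)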